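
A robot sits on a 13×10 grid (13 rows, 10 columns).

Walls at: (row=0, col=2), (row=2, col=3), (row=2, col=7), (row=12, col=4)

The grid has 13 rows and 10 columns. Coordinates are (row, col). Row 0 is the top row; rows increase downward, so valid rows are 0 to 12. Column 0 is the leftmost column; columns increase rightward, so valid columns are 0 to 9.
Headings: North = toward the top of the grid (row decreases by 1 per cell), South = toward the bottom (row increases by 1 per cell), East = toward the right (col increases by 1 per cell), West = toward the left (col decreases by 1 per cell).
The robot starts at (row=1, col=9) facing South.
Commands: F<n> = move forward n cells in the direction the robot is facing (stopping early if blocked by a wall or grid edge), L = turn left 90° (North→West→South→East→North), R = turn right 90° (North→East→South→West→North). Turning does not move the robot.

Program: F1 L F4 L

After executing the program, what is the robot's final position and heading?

Start: (row=1, col=9), facing South
  F1: move forward 1, now at (row=2, col=9)
  L: turn left, now facing East
  F4: move forward 0/4 (blocked), now at (row=2, col=9)
  L: turn left, now facing North
Final: (row=2, col=9), facing North

Answer: Final position: (row=2, col=9), facing North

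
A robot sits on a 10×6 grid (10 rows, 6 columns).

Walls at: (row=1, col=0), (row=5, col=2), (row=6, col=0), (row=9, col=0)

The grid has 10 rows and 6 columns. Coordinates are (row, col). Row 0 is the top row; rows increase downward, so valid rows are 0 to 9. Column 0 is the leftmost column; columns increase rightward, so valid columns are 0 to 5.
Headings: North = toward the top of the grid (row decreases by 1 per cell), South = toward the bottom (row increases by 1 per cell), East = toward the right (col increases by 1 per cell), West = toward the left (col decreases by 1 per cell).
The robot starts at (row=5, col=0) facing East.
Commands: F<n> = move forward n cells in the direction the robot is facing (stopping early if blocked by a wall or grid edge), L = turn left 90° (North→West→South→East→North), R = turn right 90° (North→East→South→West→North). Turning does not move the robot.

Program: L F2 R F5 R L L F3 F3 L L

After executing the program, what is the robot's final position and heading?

Start: (row=5, col=0), facing East
  L: turn left, now facing North
  F2: move forward 2, now at (row=3, col=0)
  R: turn right, now facing East
  F5: move forward 5, now at (row=3, col=5)
  R: turn right, now facing South
  L: turn left, now facing East
  L: turn left, now facing North
  F3: move forward 3, now at (row=0, col=5)
  F3: move forward 0/3 (blocked), now at (row=0, col=5)
  L: turn left, now facing West
  L: turn left, now facing South
Final: (row=0, col=5), facing South

Answer: Final position: (row=0, col=5), facing South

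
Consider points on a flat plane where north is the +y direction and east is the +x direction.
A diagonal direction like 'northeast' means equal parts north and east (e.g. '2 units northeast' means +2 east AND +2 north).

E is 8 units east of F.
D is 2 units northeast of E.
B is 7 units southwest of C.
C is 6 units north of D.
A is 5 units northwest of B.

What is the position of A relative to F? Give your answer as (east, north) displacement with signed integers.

Answer: A is at (east=-2, north=6) relative to F.

Derivation:
Place F at the origin (east=0, north=0).
  E is 8 units east of F: delta (east=+8, north=+0); E at (east=8, north=0).
  D is 2 units northeast of E: delta (east=+2, north=+2); D at (east=10, north=2).
  C is 6 units north of D: delta (east=+0, north=+6); C at (east=10, north=8).
  B is 7 units southwest of C: delta (east=-7, north=-7); B at (east=3, north=1).
  A is 5 units northwest of B: delta (east=-5, north=+5); A at (east=-2, north=6).
Therefore A relative to F: (east=-2, north=6).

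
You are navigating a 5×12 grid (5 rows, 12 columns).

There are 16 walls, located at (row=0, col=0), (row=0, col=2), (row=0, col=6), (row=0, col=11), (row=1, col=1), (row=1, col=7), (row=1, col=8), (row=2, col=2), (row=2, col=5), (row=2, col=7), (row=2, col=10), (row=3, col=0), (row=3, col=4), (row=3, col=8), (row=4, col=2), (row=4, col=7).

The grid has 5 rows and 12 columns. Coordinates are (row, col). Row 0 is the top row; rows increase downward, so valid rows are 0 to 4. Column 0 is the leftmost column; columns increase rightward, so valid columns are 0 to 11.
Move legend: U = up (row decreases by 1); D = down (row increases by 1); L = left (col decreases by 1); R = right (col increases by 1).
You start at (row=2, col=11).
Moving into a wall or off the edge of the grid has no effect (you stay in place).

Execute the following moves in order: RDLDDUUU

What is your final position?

Start: (row=2, col=11)
  R (right): blocked, stay at (row=2, col=11)
  D (down): (row=2, col=11) -> (row=3, col=11)
  L (left): (row=3, col=11) -> (row=3, col=10)
  D (down): (row=3, col=10) -> (row=4, col=10)
  D (down): blocked, stay at (row=4, col=10)
  U (up): (row=4, col=10) -> (row=3, col=10)
  U (up): blocked, stay at (row=3, col=10)
  U (up): blocked, stay at (row=3, col=10)
Final: (row=3, col=10)

Answer: Final position: (row=3, col=10)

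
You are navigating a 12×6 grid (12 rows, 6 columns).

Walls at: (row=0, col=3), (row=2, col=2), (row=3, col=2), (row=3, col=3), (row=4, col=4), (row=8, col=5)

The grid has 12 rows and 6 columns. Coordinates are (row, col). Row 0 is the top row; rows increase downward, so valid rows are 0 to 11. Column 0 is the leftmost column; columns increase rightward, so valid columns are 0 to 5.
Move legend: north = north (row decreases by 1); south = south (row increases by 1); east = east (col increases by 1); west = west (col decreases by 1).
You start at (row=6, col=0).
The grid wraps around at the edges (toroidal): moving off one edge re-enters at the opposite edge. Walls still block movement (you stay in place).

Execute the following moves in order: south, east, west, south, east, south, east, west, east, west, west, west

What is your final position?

Start: (row=6, col=0)
  south (south): (row=6, col=0) -> (row=7, col=0)
  east (east): (row=7, col=0) -> (row=7, col=1)
  west (west): (row=7, col=1) -> (row=7, col=0)
  south (south): (row=7, col=0) -> (row=8, col=0)
  east (east): (row=8, col=0) -> (row=8, col=1)
  south (south): (row=8, col=1) -> (row=9, col=1)
  east (east): (row=9, col=1) -> (row=9, col=2)
  west (west): (row=9, col=2) -> (row=9, col=1)
  east (east): (row=9, col=1) -> (row=9, col=2)
  west (west): (row=9, col=2) -> (row=9, col=1)
  west (west): (row=9, col=1) -> (row=9, col=0)
  west (west): (row=9, col=0) -> (row=9, col=5)
Final: (row=9, col=5)

Answer: Final position: (row=9, col=5)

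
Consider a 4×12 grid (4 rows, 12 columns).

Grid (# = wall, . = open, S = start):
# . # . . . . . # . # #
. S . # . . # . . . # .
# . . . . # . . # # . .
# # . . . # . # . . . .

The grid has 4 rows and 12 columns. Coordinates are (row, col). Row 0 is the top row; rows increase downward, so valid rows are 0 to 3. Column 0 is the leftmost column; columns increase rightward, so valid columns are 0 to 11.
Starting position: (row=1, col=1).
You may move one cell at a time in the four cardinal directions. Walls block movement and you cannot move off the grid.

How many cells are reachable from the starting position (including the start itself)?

Answer: Reachable cells: 25

Derivation:
BFS flood-fill from (row=1, col=1):
  Distance 0: (row=1, col=1)
  Distance 1: (row=0, col=1), (row=1, col=0), (row=1, col=2), (row=2, col=1)
  Distance 2: (row=2, col=2)
  Distance 3: (row=2, col=3), (row=3, col=2)
  Distance 4: (row=2, col=4), (row=3, col=3)
  Distance 5: (row=1, col=4), (row=3, col=4)
  Distance 6: (row=0, col=4), (row=1, col=5)
  Distance 7: (row=0, col=3), (row=0, col=5)
  Distance 8: (row=0, col=6)
  Distance 9: (row=0, col=7)
  Distance 10: (row=1, col=7)
  Distance 11: (row=1, col=8), (row=2, col=7)
  Distance 12: (row=1, col=9), (row=2, col=6)
  Distance 13: (row=0, col=9), (row=3, col=6)
Total reachable: 25 (grid has 32 open cells total)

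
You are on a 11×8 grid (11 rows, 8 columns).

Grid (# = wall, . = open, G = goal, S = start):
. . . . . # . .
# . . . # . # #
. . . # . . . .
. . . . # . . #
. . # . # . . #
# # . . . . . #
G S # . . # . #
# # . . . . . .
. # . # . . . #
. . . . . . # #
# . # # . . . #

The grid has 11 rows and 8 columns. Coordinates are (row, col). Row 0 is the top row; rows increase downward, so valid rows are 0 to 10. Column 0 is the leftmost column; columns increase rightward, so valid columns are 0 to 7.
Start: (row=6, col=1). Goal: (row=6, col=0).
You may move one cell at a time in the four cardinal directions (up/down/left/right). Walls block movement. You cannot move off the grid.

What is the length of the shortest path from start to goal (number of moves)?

Answer: Shortest path length: 1

Derivation:
BFS from (row=6, col=1) until reaching (row=6, col=0):
  Distance 0: (row=6, col=1)
  Distance 1: (row=6, col=0)  <- goal reached here
One shortest path (1 moves): (row=6, col=1) -> (row=6, col=0)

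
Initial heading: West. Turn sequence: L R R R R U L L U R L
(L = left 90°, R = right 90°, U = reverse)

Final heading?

Answer: Final heading: North

Derivation:
Start: West
  L (left (90° counter-clockwise)) -> South
  R (right (90° clockwise)) -> West
  R (right (90° clockwise)) -> North
  R (right (90° clockwise)) -> East
  R (right (90° clockwise)) -> South
  U (U-turn (180°)) -> North
  L (left (90° counter-clockwise)) -> West
  L (left (90° counter-clockwise)) -> South
  U (U-turn (180°)) -> North
  R (right (90° clockwise)) -> East
  L (left (90° counter-clockwise)) -> North
Final: North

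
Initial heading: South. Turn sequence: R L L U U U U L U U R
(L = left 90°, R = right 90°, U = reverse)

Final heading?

Start: South
  R (right (90° clockwise)) -> West
  L (left (90° counter-clockwise)) -> South
  L (left (90° counter-clockwise)) -> East
  U (U-turn (180°)) -> West
  U (U-turn (180°)) -> East
  U (U-turn (180°)) -> West
  U (U-turn (180°)) -> East
  L (left (90° counter-clockwise)) -> North
  U (U-turn (180°)) -> South
  U (U-turn (180°)) -> North
  R (right (90° clockwise)) -> East
Final: East

Answer: Final heading: East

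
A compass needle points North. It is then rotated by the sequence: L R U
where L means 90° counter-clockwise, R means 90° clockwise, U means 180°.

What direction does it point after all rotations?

Start: North
  L (left (90° counter-clockwise)) -> West
  R (right (90° clockwise)) -> North
  U (U-turn (180°)) -> South
Final: South

Answer: Final heading: South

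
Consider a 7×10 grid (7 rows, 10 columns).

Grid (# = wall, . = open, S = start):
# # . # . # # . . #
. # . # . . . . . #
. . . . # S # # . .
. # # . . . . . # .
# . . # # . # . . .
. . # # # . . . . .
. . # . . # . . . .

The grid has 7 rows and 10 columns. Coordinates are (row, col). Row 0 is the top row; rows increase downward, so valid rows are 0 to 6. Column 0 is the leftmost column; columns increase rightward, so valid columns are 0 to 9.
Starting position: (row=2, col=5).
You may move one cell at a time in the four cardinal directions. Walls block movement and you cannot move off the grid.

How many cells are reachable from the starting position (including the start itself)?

BFS flood-fill from (row=2, col=5):
  Distance 0: (row=2, col=5)
  Distance 1: (row=1, col=5), (row=3, col=5)
  Distance 2: (row=1, col=4), (row=1, col=6), (row=3, col=4), (row=3, col=6), (row=4, col=5)
  Distance 3: (row=0, col=4), (row=1, col=7), (row=3, col=3), (row=3, col=7), (row=5, col=5)
  Distance 4: (row=0, col=7), (row=1, col=8), (row=2, col=3), (row=4, col=7), (row=5, col=6)
  Distance 5: (row=0, col=8), (row=2, col=2), (row=2, col=8), (row=4, col=8), (row=5, col=7), (row=6, col=6)
  Distance 6: (row=1, col=2), (row=2, col=1), (row=2, col=9), (row=4, col=9), (row=5, col=8), (row=6, col=7)
  Distance 7: (row=0, col=2), (row=2, col=0), (row=3, col=9), (row=5, col=9), (row=6, col=8)
  Distance 8: (row=1, col=0), (row=3, col=0), (row=6, col=9)
Total reachable: 38 (grid has 46 open cells total)

Answer: Reachable cells: 38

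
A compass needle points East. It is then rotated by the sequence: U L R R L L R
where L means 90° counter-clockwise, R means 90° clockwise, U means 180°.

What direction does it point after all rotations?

Answer: Final heading: West

Derivation:
Start: East
  U (U-turn (180°)) -> West
  L (left (90° counter-clockwise)) -> South
  R (right (90° clockwise)) -> West
  R (right (90° clockwise)) -> North
  L (left (90° counter-clockwise)) -> West
  L (left (90° counter-clockwise)) -> South
  R (right (90° clockwise)) -> West
Final: West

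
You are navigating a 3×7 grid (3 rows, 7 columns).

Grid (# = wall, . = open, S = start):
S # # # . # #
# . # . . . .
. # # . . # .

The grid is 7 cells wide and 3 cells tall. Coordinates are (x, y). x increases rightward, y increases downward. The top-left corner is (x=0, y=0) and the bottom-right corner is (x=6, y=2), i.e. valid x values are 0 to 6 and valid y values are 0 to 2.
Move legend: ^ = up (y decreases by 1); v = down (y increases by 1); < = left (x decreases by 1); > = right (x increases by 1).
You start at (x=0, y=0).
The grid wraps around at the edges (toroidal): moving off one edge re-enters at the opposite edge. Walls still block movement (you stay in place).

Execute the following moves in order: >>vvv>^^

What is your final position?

Start: (x=0, y=0)
  > (right): blocked, stay at (x=0, y=0)
  > (right): blocked, stay at (x=0, y=0)
  [×3]v (down): blocked, stay at (x=0, y=0)
  > (right): blocked, stay at (x=0, y=0)
  ^ (up): (x=0, y=0) -> (x=0, y=2)
  ^ (up): blocked, stay at (x=0, y=2)
Final: (x=0, y=2)

Answer: Final position: (x=0, y=2)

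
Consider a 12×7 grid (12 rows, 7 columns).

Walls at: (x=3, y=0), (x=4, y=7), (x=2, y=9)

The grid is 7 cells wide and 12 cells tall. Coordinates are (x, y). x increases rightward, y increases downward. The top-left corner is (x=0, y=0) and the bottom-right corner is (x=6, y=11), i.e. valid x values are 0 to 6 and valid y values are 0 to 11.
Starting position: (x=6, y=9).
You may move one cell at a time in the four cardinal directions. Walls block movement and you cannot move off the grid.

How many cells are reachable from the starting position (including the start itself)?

BFS flood-fill from (x=6, y=9):
  Distance 0: (x=6, y=9)
  Distance 1: (x=6, y=8), (x=5, y=9), (x=6, y=10)
  Distance 2: (x=6, y=7), (x=5, y=8), (x=4, y=9), (x=5, y=10), (x=6, y=11)
  Distance 3: (x=6, y=6), (x=5, y=7), (x=4, y=8), (x=3, y=9), (x=4, y=10), (x=5, y=11)
  Distance 4: (x=6, y=5), (x=5, y=6), (x=3, y=8), (x=3, y=10), (x=4, y=11)
  Distance 5: (x=6, y=4), (x=5, y=5), (x=4, y=6), (x=3, y=7), (x=2, y=8), (x=2, y=10), (x=3, y=11)
  Distance 6: (x=6, y=3), (x=5, y=4), (x=4, y=5), (x=3, y=6), (x=2, y=7), (x=1, y=8), (x=1, y=10), (x=2, y=11)
  Distance 7: (x=6, y=2), (x=5, y=3), (x=4, y=4), (x=3, y=5), (x=2, y=6), (x=1, y=7), (x=0, y=8), (x=1, y=9), (x=0, y=10), (x=1, y=11)
  Distance 8: (x=6, y=1), (x=5, y=2), (x=4, y=3), (x=3, y=4), (x=2, y=5), (x=1, y=6), (x=0, y=7), (x=0, y=9), (x=0, y=11)
  Distance 9: (x=6, y=0), (x=5, y=1), (x=4, y=2), (x=3, y=3), (x=2, y=4), (x=1, y=5), (x=0, y=6)
  Distance 10: (x=5, y=0), (x=4, y=1), (x=3, y=2), (x=2, y=3), (x=1, y=4), (x=0, y=5)
  Distance 11: (x=4, y=0), (x=3, y=1), (x=2, y=2), (x=1, y=3), (x=0, y=4)
  Distance 12: (x=2, y=1), (x=1, y=2), (x=0, y=3)
  Distance 13: (x=2, y=0), (x=1, y=1), (x=0, y=2)
  Distance 14: (x=1, y=0), (x=0, y=1)
  Distance 15: (x=0, y=0)
Total reachable: 81 (grid has 81 open cells total)

Answer: Reachable cells: 81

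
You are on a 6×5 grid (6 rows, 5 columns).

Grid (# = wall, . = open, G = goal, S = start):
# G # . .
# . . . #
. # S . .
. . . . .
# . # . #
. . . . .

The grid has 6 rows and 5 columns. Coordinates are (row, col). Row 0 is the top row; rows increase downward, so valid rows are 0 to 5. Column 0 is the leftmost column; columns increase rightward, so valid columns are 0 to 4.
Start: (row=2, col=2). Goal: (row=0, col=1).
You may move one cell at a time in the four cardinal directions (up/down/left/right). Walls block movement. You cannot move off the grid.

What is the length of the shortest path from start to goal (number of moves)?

BFS from (row=2, col=2) until reaching (row=0, col=1):
  Distance 0: (row=2, col=2)
  Distance 1: (row=1, col=2), (row=2, col=3), (row=3, col=2)
  Distance 2: (row=1, col=1), (row=1, col=3), (row=2, col=4), (row=3, col=1), (row=3, col=3)
  Distance 3: (row=0, col=1), (row=0, col=3), (row=3, col=0), (row=3, col=4), (row=4, col=1), (row=4, col=3)  <- goal reached here
One shortest path (3 moves): (row=2, col=2) -> (row=1, col=2) -> (row=1, col=1) -> (row=0, col=1)

Answer: Shortest path length: 3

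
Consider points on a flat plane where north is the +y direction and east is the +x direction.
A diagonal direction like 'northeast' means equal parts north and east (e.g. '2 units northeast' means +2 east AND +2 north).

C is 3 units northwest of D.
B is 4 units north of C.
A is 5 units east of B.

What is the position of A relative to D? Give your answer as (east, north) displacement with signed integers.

Place D at the origin (east=0, north=0).
  C is 3 units northwest of D: delta (east=-3, north=+3); C at (east=-3, north=3).
  B is 4 units north of C: delta (east=+0, north=+4); B at (east=-3, north=7).
  A is 5 units east of B: delta (east=+5, north=+0); A at (east=2, north=7).
Therefore A relative to D: (east=2, north=7).

Answer: A is at (east=2, north=7) relative to D.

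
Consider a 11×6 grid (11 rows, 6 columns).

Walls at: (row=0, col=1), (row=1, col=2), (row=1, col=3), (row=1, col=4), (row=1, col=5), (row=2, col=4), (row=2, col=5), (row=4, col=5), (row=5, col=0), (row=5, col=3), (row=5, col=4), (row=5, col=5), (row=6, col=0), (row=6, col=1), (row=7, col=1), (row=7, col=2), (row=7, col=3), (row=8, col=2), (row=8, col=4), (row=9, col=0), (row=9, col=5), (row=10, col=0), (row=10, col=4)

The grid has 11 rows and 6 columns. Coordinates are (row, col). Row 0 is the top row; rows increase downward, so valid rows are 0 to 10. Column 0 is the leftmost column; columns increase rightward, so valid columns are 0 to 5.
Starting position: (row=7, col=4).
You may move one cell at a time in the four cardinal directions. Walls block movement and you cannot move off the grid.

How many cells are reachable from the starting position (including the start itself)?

BFS flood-fill from (row=7, col=4):
  Distance 0: (row=7, col=4)
  Distance 1: (row=6, col=4), (row=7, col=5)
  Distance 2: (row=6, col=3), (row=6, col=5), (row=8, col=5)
  Distance 3: (row=6, col=2)
  Distance 4: (row=5, col=2)
  Distance 5: (row=4, col=2), (row=5, col=1)
  Distance 6: (row=3, col=2), (row=4, col=1), (row=4, col=3)
  Distance 7: (row=2, col=2), (row=3, col=1), (row=3, col=3), (row=4, col=0), (row=4, col=4)
  Distance 8: (row=2, col=1), (row=2, col=3), (row=3, col=0), (row=3, col=4)
  Distance 9: (row=1, col=1), (row=2, col=0), (row=3, col=5)
  Distance 10: (row=1, col=0)
  Distance 11: (row=0, col=0)
Total reachable: 27 (grid has 43 open cells total)

Answer: Reachable cells: 27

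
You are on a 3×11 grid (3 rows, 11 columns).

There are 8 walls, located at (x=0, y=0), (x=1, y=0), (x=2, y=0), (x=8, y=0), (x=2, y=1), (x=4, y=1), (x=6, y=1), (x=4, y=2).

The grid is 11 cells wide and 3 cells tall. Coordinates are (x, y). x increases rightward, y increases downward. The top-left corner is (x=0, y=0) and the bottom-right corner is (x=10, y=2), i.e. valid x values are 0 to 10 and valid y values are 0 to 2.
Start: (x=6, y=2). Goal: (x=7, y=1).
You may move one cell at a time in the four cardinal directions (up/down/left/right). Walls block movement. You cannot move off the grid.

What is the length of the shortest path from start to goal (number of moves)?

Answer: Shortest path length: 2

Derivation:
BFS from (x=6, y=2) until reaching (x=7, y=1):
  Distance 0: (x=6, y=2)
  Distance 1: (x=5, y=2), (x=7, y=2)
  Distance 2: (x=5, y=1), (x=7, y=1), (x=8, y=2)  <- goal reached here
One shortest path (2 moves): (x=6, y=2) -> (x=7, y=2) -> (x=7, y=1)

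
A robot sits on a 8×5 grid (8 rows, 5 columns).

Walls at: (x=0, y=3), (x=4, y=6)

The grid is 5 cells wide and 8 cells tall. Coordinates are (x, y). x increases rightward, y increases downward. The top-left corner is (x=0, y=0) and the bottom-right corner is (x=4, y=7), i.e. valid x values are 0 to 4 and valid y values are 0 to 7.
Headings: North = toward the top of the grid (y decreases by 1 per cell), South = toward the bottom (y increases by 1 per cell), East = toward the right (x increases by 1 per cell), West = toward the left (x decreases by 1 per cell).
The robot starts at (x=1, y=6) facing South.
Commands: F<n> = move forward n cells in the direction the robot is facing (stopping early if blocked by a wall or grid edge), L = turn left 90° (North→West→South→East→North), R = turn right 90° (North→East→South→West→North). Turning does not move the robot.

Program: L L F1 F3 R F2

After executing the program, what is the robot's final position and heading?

Start: (x=1, y=6), facing South
  L: turn left, now facing East
  L: turn left, now facing North
  F1: move forward 1, now at (x=1, y=5)
  F3: move forward 3, now at (x=1, y=2)
  R: turn right, now facing East
  F2: move forward 2, now at (x=3, y=2)
Final: (x=3, y=2), facing East

Answer: Final position: (x=3, y=2), facing East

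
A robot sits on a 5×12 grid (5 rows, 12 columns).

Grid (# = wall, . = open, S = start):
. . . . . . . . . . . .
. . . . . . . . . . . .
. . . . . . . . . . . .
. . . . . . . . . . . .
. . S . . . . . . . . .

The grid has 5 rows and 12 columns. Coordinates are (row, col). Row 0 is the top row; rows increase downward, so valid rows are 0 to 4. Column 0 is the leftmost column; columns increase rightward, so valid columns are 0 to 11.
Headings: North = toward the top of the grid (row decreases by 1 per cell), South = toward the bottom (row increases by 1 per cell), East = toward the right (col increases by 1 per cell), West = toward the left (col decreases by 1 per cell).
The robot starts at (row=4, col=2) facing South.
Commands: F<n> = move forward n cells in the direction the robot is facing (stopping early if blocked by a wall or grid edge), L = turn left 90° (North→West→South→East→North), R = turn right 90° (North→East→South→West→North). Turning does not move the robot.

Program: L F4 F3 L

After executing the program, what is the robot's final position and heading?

Answer: Final position: (row=4, col=9), facing North

Derivation:
Start: (row=4, col=2), facing South
  L: turn left, now facing East
  F4: move forward 4, now at (row=4, col=6)
  F3: move forward 3, now at (row=4, col=9)
  L: turn left, now facing North
Final: (row=4, col=9), facing North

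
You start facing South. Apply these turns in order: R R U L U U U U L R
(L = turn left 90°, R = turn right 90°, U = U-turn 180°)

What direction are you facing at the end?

Start: South
  R (right (90° clockwise)) -> West
  R (right (90° clockwise)) -> North
  U (U-turn (180°)) -> South
  L (left (90° counter-clockwise)) -> East
  U (U-turn (180°)) -> West
  U (U-turn (180°)) -> East
  U (U-turn (180°)) -> West
  U (U-turn (180°)) -> East
  L (left (90° counter-clockwise)) -> North
  R (right (90° clockwise)) -> East
Final: East

Answer: Final heading: East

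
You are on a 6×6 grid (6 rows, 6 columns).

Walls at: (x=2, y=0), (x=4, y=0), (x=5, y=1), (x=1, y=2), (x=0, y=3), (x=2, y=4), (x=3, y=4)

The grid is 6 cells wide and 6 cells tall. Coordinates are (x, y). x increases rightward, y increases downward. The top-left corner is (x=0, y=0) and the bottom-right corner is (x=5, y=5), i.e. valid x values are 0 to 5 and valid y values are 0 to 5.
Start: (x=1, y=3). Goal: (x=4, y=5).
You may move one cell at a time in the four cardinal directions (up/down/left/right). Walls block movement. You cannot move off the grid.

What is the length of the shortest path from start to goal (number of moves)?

BFS from (x=1, y=3) until reaching (x=4, y=5):
  Distance 0: (x=1, y=3)
  Distance 1: (x=2, y=3), (x=1, y=4)
  Distance 2: (x=2, y=2), (x=3, y=3), (x=0, y=4), (x=1, y=5)
  Distance 3: (x=2, y=1), (x=3, y=2), (x=4, y=3), (x=0, y=5), (x=2, y=5)
  Distance 4: (x=1, y=1), (x=3, y=1), (x=4, y=2), (x=5, y=3), (x=4, y=4), (x=3, y=5)
  Distance 5: (x=1, y=0), (x=3, y=0), (x=0, y=1), (x=4, y=1), (x=5, y=2), (x=5, y=4), (x=4, y=5)  <- goal reached here
One shortest path (5 moves): (x=1, y=3) -> (x=2, y=3) -> (x=3, y=3) -> (x=4, y=3) -> (x=4, y=4) -> (x=4, y=5)

Answer: Shortest path length: 5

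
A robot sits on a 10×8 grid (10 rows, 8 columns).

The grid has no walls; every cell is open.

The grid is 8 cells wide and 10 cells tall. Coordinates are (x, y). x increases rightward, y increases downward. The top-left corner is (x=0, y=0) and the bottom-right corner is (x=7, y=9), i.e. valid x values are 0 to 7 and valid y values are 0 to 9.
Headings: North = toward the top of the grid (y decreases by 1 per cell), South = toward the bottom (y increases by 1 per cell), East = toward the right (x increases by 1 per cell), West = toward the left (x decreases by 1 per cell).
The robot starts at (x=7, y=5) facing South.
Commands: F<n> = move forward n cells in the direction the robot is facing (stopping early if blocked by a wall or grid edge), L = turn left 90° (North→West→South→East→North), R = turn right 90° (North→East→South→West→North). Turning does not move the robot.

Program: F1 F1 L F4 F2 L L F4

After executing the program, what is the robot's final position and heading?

Start: (x=7, y=5), facing South
  F1: move forward 1, now at (x=7, y=6)
  F1: move forward 1, now at (x=7, y=7)
  L: turn left, now facing East
  F4: move forward 0/4 (blocked), now at (x=7, y=7)
  F2: move forward 0/2 (blocked), now at (x=7, y=7)
  L: turn left, now facing North
  L: turn left, now facing West
  F4: move forward 4, now at (x=3, y=7)
Final: (x=3, y=7), facing West

Answer: Final position: (x=3, y=7), facing West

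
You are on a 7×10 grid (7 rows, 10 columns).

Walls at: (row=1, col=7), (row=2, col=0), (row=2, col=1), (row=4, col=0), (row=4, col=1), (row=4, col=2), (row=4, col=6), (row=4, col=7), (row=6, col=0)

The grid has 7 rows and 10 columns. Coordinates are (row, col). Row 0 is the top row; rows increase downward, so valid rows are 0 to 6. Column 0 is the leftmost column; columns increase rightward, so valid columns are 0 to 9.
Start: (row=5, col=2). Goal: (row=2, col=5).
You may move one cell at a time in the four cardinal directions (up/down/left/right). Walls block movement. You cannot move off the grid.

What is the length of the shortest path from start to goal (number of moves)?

Answer: Shortest path length: 6

Derivation:
BFS from (row=5, col=2) until reaching (row=2, col=5):
  Distance 0: (row=5, col=2)
  Distance 1: (row=5, col=1), (row=5, col=3), (row=6, col=2)
  Distance 2: (row=4, col=3), (row=5, col=0), (row=5, col=4), (row=6, col=1), (row=6, col=3)
  Distance 3: (row=3, col=3), (row=4, col=4), (row=5, col=5), (row=6, col=4)
  Distance 4: (row=2, col=3), (row=3, col=2), (row=3, col=4), (row=4, col=5), (row=5, col=6), (row=6, col=5)
  Distance 5: (row=1, col=3), (row=2, col=2), (row=2, col=4), (row=3, col=1), (row=3, col=5), (row=5, col=7), (row=6, col=6)
  Distance 6: (row=0, col=3), (row=1, col=2), (row=1, col=4), (row=2, col=5), (row=3, col=0), (row=3, col=6), (row=5, col=8), (row=6, col=7)  <- goal reached here
One shortest path (6 moves): (row=5, col=2) -> (row=5, col=3) -> (row=5, col=4) -> (row=5, col=5) -> (row=4, col=5) -> (row=3, col=5) -> (row=2, col=5)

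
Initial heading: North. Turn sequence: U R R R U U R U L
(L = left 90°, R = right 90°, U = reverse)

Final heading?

Start: North
  U (U-turn (180°)) -> South
  R (right (90° clockwise)) -> West
  R (right (90° clockwise)) -> North
  R (right (90° clockwise)) -> East
  U (U-turn (180°)) -> West
  U (U-turn (180°)) -> East
  R (right (90° clockwise)) -> South
  U (U-turn (180°)) -> North
  L (left (90° counter-clockwise)) -> West
Final: West

Answer: Final heading: West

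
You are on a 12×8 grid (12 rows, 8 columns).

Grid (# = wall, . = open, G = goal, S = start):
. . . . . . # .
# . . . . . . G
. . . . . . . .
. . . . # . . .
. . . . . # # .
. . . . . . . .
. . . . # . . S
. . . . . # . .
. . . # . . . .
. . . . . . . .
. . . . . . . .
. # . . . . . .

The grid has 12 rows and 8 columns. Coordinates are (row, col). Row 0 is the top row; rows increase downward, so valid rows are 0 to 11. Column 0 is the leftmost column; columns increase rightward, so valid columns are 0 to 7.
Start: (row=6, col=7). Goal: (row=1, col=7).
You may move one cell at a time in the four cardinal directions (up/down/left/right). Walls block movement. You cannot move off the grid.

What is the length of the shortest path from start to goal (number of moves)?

Answer: Shortest path length: 5

Derivation:
BFS from (row=6, col=7) until reaching (row=1, col=7):
  Distance 0: (row=6, col=7)
  Distance 1: (row=5, col=7), (row=6, col=6), (row=7, col=7)
  Distance 2: (row=4, col=7), (row=5, col=6), (row=6, col=5), (row=7, col=6), (row=8, col=7)
  Distance 3: (row=3, col=7), (row=5, col=5), (row=8, col=6), (row=9, col=7)
  Distance 4: (row=2, col=7), (row=3, col=6), (row=5, col=4), (row=8, col=5), (row=9, col=6), (row=10, col=7)
  Distance 5: (row=1, col=7), (row=2, col=6), (row=3, col=5), (row=4, col=4), (row=5, col=3), (row=8, col=4), (row=9, col=5), (row=10, col=6), (row=11, col=7)  <- goal reached here
One shortest path (5 moves): (row=6, col=7) -> (row=5, col=7) -> (row=4, col=7) -> (row=3, col=7) -> (row=2, col=7) -> (row=1, col=7)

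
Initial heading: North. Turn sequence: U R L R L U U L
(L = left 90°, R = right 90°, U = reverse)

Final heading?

Answer: Final heading: East

Derivation:
Start: North
  U (U-turn (180°)) -> South
  R (right (90° clockwise)) -> West
  L (left (90° counter-clockwise)) -> South
  R (right (90° clockwise)) -> West
  L (left (90° counter-clockwise)) -> South
  U (U-turn (180°)) -> North
  U (U-turn (180°)) -> South
  L (left (90° counter-clockwise)) -> East
Final: East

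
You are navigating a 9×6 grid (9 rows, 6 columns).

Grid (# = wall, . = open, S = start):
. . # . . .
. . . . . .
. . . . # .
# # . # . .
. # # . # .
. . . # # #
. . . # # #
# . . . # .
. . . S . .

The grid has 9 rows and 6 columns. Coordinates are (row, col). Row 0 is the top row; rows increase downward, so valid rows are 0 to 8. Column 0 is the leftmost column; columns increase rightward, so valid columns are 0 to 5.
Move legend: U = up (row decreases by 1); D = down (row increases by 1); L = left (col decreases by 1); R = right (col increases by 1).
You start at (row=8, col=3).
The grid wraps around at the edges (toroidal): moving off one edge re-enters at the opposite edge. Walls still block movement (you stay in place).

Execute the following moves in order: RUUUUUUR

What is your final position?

Answer: Final position: (row=8, col=5)

Derivation:
Start: (row=8, col=3)
  R (right): (row=8, col=3) -> (row=8, col=4)
  [×6]U (up): blocked, stay at (row=8, col=4)
  R (right): (row=8, col=4) -> (row=8, col=5)
Final: (row=8, col=5)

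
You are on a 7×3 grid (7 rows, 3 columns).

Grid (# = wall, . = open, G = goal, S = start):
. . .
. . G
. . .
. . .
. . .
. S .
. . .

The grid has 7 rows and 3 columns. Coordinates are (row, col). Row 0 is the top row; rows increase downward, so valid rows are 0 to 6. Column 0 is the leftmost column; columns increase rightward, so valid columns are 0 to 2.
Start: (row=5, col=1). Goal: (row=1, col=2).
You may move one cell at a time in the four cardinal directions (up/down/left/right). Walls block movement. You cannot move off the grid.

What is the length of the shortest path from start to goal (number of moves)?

Answer: Shortest path length: 5

Derivation:
BFS from (row=5, col=1) until reaching (row=1, col=2):
  Distance 0: (row=5, col=1)
  Distance 1: (row=4, col=1), (row=5, col=0), (row=5, col=2), (row=6, col=1)
  Distance 2: (row=3, col=1), (row=4, col=0), (row=4, col=2), (row=6, col=0), (row=6, col=2)
  Distance 3: (row=2, col=1), (row=3, col=0), (row=3, col=2)
  Distance 4: (row=1, col=1), (row=2, col=0), (row=2, col=2)
  Distance 5: (row=0, col=1), (row=1, col=0), (row=1, col=2)  <- goal reached here
One shortest path (5 moves): (row=5, col=1) -> (row=5, col=2) -> (row=4, col=2) -> (row=3, col=2) -> (row=2, col=2) -> (row=1, col=2)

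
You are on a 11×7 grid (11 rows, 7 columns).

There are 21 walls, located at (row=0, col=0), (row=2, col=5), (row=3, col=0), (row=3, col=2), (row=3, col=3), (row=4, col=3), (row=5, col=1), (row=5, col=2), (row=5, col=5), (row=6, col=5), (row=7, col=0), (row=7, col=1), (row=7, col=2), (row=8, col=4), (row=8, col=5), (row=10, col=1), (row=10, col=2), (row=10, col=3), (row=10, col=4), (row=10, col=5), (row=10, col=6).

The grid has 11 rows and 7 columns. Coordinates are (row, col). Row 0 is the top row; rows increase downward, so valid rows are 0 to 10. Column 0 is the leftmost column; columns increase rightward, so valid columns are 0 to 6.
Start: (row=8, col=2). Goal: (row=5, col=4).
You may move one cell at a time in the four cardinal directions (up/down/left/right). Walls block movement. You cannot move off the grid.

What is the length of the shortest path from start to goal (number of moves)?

BFS from (row=8, col=2) until reaching (row=5, col=4):
  Distance 0: (row=8, col=2)
  Distance 1: (row=8, col=1), (row=8, col=3), (row=9, col=2)
  Distance 2: (row=7, col=3), (row=8, col=0), (row=9, col=1), (row=9, col=3)
  Distance 3: (row=6, col=3), (row=7, col=4), (row=9, col=0), (row=9, col=4)
  Distance 4: (row=5, col=3), (row=6, col=2), (row=6, col=4), (row=7, col=5), (row=9, col=5), (row=10, col=0)
  Distance 5: (row=5, col=4), (row=6, col=1), (row=7, col=6), (row=9, col=6)  <- goal reached here
One shortest path (5 moves): (row=8, col=2) -> (row=8, col=3) -> (row=7, col=3) -> (row=7, col=4) -> (row=6, col=4) -> (row=5, col=4)

Answer: Shortest path length: 5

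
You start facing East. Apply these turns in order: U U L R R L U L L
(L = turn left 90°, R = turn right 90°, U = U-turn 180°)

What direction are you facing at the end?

Start: East
  U (U-turn (180°)) -> West
  U (U-turn (180°)) -> East
  L (left (90° counter-clockwise)) -> North
  R (right (90° clockwise)) -> East
  R (right (90° clockwise)) -> South
  L (left (90° counter-clockwise)) -> East
  U (U-turn (180°)) -> West
  L (left (90° counter-clockwise)) -> South
  L (left (90° counter-clockwise)) -> East
Final: East

Answer: Final heading: East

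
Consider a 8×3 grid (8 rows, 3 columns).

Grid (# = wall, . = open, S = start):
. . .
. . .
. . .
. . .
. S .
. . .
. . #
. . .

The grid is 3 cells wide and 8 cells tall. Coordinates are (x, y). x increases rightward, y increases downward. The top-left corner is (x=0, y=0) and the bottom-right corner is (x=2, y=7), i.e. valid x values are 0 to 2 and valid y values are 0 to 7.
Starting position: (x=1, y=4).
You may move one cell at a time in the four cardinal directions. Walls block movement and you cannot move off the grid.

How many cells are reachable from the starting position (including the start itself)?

BFS flood-fill from (x=1, y=4):
  Distance 0: (x=1, y=4)
  Distance 1: (x=1, y=3), (x=0, y=4), (x=2, y=4), (x=1, y=5)
  Distance 2: (x=1, y=2), (x=0, y=3), (x=2, y=3), (x=0, y=5), (x=2, y=5), (x=1, y=6)
  Distance 3: (x=1, y=1), (x=0, y=2), (x=2, y=2), (x=0, y=6), (x=1, y=7)
  Distance 4: (x=1, y=0), (x=0, y=1), (x=2, y=1), (x=0, y=7), (x=2, y=7)
  Distance 5: (x=0, y=0), (x=2, y=0)
Total reachable: 23 (grid has 23 open cells total)

Answer: Reachable cells: 23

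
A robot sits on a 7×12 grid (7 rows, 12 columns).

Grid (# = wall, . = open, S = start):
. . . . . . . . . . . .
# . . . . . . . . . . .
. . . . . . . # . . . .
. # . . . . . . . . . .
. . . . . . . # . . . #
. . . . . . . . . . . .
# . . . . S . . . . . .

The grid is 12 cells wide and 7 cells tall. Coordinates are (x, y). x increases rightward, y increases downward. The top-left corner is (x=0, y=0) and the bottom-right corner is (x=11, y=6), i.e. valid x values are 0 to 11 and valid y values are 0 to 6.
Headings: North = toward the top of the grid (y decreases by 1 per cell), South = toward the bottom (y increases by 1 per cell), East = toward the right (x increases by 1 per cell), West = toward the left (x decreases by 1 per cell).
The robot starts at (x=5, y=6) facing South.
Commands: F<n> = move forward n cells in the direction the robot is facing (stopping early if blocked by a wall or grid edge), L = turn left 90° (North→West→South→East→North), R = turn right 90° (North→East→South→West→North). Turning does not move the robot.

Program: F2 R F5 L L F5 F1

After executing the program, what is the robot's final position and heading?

Answer: Final position: (x=7, y=6), facing East

Derivation:
Start: (x=5, y=6), facing South
  F2: move forward 0/2 (blocked), now at (x=5, y=6)
  R: turn right, now facing West
  F5: move forward 4/5 (blocked), now at (x=1, y=6)
  L: turn left, now facing South
  L: turn left, now facing East
  F5: move forward 5, now at (x=6, y=6)
  F1: move forward 1, now at (x=7, y=6)
Final: (x=7, y=6), facing East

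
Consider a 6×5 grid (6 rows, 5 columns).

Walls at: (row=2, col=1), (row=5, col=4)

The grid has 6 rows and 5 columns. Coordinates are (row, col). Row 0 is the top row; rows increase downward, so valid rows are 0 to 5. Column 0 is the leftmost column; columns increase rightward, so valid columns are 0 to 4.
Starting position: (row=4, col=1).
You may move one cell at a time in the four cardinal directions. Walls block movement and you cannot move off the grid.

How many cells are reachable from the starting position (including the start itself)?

BFS flood-fill from (row=4, col=1):
  Distance 0: (row=4, col=1)
  Distance 1: (row=3, col=1), (row=4, col=0), (row=4, col=2), (row=5, col=1)
  Distance 2: (row=3, col=0), (row=3, col=2), (row=4, col=3), (row=5, col=0), (row=5, col=2)
  Distance 3: (row=2, col=0), (row=2, col=2), (row=3, col=3), (row=4, col=4), (row=5, col=3)
  Distance 4: (row=1, col=0), (row=1, col=2), (row=2, col=3), (row=3, col=4)
  Distance 5: (row=0, col=0), (row=0, col=2), (row=1, col=1), (row=1, col=3), (row=2, col=4)
  Distance 6: (row=0, col=1), (row=0, col=3), (row=1, col=4)
  Distance 7: (row=0, col=4)
Total reachable: 28 (grid has 28 open cells total)

Answer: Reachable cells: 28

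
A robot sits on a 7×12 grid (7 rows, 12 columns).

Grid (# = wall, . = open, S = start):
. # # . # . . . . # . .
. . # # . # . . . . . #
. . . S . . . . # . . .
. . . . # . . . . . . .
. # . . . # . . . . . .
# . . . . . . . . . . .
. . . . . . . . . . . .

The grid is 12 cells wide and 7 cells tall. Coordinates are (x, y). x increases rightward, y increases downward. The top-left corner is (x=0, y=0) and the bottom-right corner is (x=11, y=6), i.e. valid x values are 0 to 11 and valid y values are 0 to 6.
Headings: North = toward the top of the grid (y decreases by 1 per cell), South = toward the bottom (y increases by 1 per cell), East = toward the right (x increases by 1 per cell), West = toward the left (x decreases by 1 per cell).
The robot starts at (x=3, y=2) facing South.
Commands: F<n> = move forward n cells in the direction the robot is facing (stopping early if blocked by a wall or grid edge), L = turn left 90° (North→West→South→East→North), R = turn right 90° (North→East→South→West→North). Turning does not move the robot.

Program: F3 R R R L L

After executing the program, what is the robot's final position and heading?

Answer: Final position: (x=3, y=5), facing West

Derivation:
Start: (x=3, y=2), facing South
  F3: move forward 3, now at (x=3, y=5)
  R: turn right, now facing West
  R: turn right, now facing North
  R: turn right, now facing East
  L: turn left, now facing North
  L: turn left, now facing West
Final: (x=3, y=5), facing West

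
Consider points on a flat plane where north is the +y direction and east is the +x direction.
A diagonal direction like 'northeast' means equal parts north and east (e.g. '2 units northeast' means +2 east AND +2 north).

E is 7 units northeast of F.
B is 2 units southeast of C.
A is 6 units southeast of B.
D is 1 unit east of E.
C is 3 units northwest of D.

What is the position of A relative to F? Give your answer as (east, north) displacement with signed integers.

Answer: A is at (east=13, north=2) relative to F.

Derivation:
Place F at the origin (east=0, north=0).
  E is 7 units northeast of F: delta (east=+7, north=+7); E at (east=7, north=7).
  D is 1 unit east of E: delta (east=+1, north=+0); D at (east=8, north=7).
  C is 3 units northwest of D: delta (east=-3, north=+3); C at (east=5, north=10).
  B is 2 units southeast of C: delta (east=+2, north=-2); B at (east=7, north=8).
  A is 6 units southeast of B: delta (east=+6, north=-6); A at (east=13, north=2).
Therefore A relative to F: (east=13, north=2).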